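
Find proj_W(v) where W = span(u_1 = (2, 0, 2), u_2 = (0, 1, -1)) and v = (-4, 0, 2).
proj_W(v) = (-2, -2, 0)

Set up U = [u_1 | ... | u_2] ∈ R^(3×2). The projector onto W = col(U) is P = U (U^T U)^(-1) U^T.
Compute U^T U =
  [8, -2]
  [-2, 2],
and U^T v = (-4, -2).
Solve U^T U · c = U^T v for the coefficients: c = (-1, -2). The projection is proj_W(v) = U c.
Check: (v - proj_W(v)) · u_1 = 0  (should be 0).
Check: (v - proj_W(v)) · u_2 = 0  (should be 0).
Result: proj_W(v) = (-2, -2, 0).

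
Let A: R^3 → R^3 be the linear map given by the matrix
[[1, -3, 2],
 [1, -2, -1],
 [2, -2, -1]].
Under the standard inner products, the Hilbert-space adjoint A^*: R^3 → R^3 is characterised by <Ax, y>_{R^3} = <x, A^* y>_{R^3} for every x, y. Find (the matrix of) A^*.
A^* = A^T =
[[1, 1, 2],
 [-3, -2, -2],
 [2, -1, -1]]

For real matrices with standard dot products, the defining identity <Ax, y> = <x, A^* y> gives (Ax)^T y = x^T (A^*) y, i.e. x^T A^T y = x^T (A^*) y. Since this holds for all x, y, we must have A^* = A^T. Therefore
A^* =
[[1, 1, 2],
 [-3, -2, -2],
 [2, -1, -1]].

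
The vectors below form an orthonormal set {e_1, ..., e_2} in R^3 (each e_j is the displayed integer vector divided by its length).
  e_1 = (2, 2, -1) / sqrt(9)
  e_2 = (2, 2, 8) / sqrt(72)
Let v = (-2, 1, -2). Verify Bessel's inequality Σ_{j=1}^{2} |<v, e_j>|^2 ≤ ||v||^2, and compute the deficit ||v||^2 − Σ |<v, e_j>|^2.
Σ |<v, e_j>|^2 = 9/2; ||v||^2 = 9; deficit = 9/2

Write each e_j = u_j / sqrt(<u_j, u_j>) where u_j is the displayed integer vector. Then <v, e_j> = <v, u_j> / sqrt(<u_j, u_j>), so |<v, e_j>|^2 = <v, u_j>^2 / <u_j, u_j>.
Coefficients: <v, e_1> = 0/sqrt(9), <v, e_2> = -18/sqrt(72).
Square and sum: Σ |<v, e_j>|^2 = 9/2.
Compute ||v||^2 = v·v = 9.
Deficit = 9 − 9/2 = 9/2 ≥ 0, confirming Bessel's inequality. (The deficit equals ||v − Σ <v,e_j> e_j||^2, the squared distance from v to span{e_j}.)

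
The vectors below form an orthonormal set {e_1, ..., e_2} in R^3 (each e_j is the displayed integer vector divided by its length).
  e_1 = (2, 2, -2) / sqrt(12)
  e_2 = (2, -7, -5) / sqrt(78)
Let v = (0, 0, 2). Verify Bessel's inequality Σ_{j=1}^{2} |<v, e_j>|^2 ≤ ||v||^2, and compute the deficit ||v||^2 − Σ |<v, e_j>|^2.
Σ |<v, e_j>|^2 = 34/13; ||v||^2 = 4; deficit = 18/13

Write each e_j = u_j / sqrt(<u_j, u_j>) where u_j is the displayed integer vector. Then <v, e_j> = <v, u_j> / sqrt(<u_j, u_j>), so |<v, e_j>|^2 = <v, u_j>^2 / <u_j, u_j>.
Coefficients: <v, e_1> = -4/sqrt(12), <v, e_2> = -10/sqrt(78).
Square and sum: Σ |<v, e_j>|^2 = 34/13.
Compute ||v||^2 = v·v = 4.
Deficit = 4 − 34/13 = 18/13 ≥ 0, confirming Bessel's inequality. (The deficit equals ||v − Σ <v,e_j> e_j||^2, the squared distance from v to span{e_j}.)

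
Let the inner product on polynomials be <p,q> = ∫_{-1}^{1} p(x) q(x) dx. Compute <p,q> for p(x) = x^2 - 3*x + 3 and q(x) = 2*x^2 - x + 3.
<p,q> = 134/5

Expand the product: p(x)·q(x) = 2*x^4 - 7*x^3 + 12*x^2 - 12*x + 9.
∫_{-1}^{1} of each monomial x^k gives [2/(k+1) if k even, 0 if k odd]. Integrating term-by-term (or equivalently evaluating the antiderivative F(x) = 2*x^5/5 - 7*x^4/4 + 4*x^3 - 6*x^2 + 9*x at the endpoints):
  F(1) − F(−1) = 113/20 − (-423/20) = 134/5.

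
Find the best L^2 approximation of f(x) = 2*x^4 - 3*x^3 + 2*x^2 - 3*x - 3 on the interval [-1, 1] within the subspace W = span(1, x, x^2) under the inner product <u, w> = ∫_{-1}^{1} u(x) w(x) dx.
g(x) = 26*x^2/7 - 24*x/5 - 111/35

The best approximation g ∈ W is the orthogonal projection of f onto W. Writing g = a_0 + a_1 x + a_2 x^2, the coefficients solve the normal equations G · a = b where
  G_{ij} = <φ_i, φ_j> and b_i = <f, φ_i>, with φ_0 = 1, φ_1 = x, φ_2 = x^2.
G =
  [2, 0, 2/3]
  [0, 2/3, 0]
  [2/3, 0, 2/5],
b = (-58/15, -16/5, -22/35).
Solving gives a_0 = -111/35, a_1 = -24/5, a_2 = 26/7, so
  g(x) = 26*x^2/7 - 24*x/5 - 111/35.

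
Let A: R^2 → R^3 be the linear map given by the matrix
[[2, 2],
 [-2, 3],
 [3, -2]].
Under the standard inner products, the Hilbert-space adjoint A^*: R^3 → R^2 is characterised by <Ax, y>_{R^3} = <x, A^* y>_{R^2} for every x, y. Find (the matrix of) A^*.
A^* = A^T =
[[2, -2, 3],
 [2, 3, -2]]

For real matrices with standard dot products, the defining identity <Ax, y> = <x, A^* y> gives (Ax)^T y = x^T (A^*) y, i.e. x^T A^T y = x^T (A^*) y. Since this holds for all x, y, we must have A^* = A^T. Therefore
A^* =
[[2, -2, 3],
 [2, 3, -2]].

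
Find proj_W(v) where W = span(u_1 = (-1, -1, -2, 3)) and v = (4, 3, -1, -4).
proj_W(v) = (17/15, 17/15, 34/15, -17/5)

Set up U = [u_1 | ... | u_1] ∈ R^(4×1). The projector onto W = col(U) is P = U (U^T U)^(-1) U^T.
Compute U^T U =
  [15],
and U^T v = (-17).
Solve U^T U · c = U^T v for the coefficients: c = (-17/15). The projection is proj_W(v) = U c.
Check: (v - proj_W(v)) · u_1 = 0  (should be 0).
Result: proj_W(v) = (17/15, 17/15, 34/15, -17/5).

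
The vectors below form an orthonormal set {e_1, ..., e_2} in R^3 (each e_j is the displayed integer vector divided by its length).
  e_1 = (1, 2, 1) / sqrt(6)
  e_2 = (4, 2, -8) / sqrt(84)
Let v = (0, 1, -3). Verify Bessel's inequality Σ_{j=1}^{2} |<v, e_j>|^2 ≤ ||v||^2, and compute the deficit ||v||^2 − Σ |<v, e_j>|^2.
Σ |<v, e_j>|^2 = 115/14; ||v||^2 = 10; deficit = 25/14

Write each e_j = u_j / sqrt(<u_j, u_j>) where u_j is the displayed integer vector. Then <v, e_j> = <v, u_j> / sqrt(<u_j, u_j>), so |<v, e_j>|^2 = <v, u_j>^2 / <u_j, u_j>.
Coefficients: <v, e_1> = -1/sqrt(6), <v, e_2> = 26/sqrt(84).
Square and sum: Σ |<v, e_j>|^2 = 115/14.
Compute ||v||^2 = v·v = 10.
Deficit = 10 − 115/14 = 25/14 ≥ 0, confirming Bessel's inequality. (The deficit equals ||v − Σ <v,e_j> e_j||^2, the squared distance from v to span{e_j}.)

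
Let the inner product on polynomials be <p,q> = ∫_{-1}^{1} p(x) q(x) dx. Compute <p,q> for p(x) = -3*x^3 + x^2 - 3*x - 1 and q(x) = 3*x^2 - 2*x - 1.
<p,q> = 104/15

Expand the product: p(x)·q(x) = -9*x^5 + 9*x^4 - 8*x^3 + 2*x^2 + 5*x + 1.
∫_{-1}^{1} of each monomial x^k gives [2/(k+1) if k even, 0 if k odd]. Integrating term-by-term (or equivalently evaluating the antiderivative F(x) = -3*x^6/2 + 9*x^5/5 - 2*x^4 + 2*x^3/3 + 5*x^2/2 + x at the endpoints):
  F(1) − F(−1) = 37/15 − (-67/15) = 104/15.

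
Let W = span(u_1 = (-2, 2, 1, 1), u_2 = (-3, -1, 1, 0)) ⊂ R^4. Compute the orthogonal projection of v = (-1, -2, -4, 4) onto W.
proj_W(v) = (-6/85, -74/85, -7/85, -27/85)

Set up U = [u_1 | ... | u_2] ∈ R^(4×2). The projector onto W = col(U) is P = U (U^T U)^(-1) U^T.
Compute U^T U =
  [10, 5]
  [5, 11],
and U^T v = (-2, 1).
Solve U^T U · c = U^T v for the coefficients: c = (-27/85, 4/17). The projection is proj_W(v) = U c.
Check: (v - proj_W(v)) · u_1 = 0  (should be 0).
Check: (v - proj_W(v)) · u_2 = 0  (should be 0).
Result: proj_W(v) = (-6/85, -74/85, -7/85, -27/85).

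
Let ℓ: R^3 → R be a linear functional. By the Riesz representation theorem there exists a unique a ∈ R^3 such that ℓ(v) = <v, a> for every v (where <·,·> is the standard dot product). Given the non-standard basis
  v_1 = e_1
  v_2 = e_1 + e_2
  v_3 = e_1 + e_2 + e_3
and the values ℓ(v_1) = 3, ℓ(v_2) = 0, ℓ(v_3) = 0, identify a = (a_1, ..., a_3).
a = (3, -3, 0)

Write a = (a_1, ..., a_3) in the standard basis. For each basis vector v_i, ℓ(v_i) = <v_i, a> is a linear equation in the a_j's. Collect the n equations into a matrix system V a = ℓ, where row i of V is v_i (expressed in the standard basis). Since V is invertible (lower-triangular with 1s on the diagonal, up to permutation), solve by back-substitution:
  V =
[[1, 0, 0],
 [1, 1, 0],
 [1, 1, 1]]
  V a = (3, 0, 0)
Solving gives a = (3, -3, 0).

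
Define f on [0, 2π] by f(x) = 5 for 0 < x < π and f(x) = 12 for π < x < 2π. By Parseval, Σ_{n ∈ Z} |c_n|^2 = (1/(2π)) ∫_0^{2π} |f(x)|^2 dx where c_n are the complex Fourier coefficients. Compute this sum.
Σ |c_n|^2 = 169/2

Parseval equates the L^2 energy of f (normalised by 1/(2π)) with the ℓ^2 sum of its Fourier coefficients: (1/(2π)) ∫_0^{2π} |f|^2 = Σ |c_n|^2.
Compute the left side: (1/(2π)) [∫_0^π 5^2 dx + ∫_π^{2π} 12^2 dx] = (1/(2π)) · (25π + 144π) = (25 + 144)/2 = 169/2.
So Σ_{n ∈ Z} |c_n|^2 = 169/2.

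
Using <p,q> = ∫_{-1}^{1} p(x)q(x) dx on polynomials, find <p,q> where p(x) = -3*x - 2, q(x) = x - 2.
<p,q> = 6

Expand the product: p(x)·q(x) = -3*x^2 + 4*x + 4.
∫_{-1}^{1} of each monomial x^k gives [2/(k+1) if k even, 0 if k odd]. Integrating term-by-term (or equivalently evaluating the antiderivative F(x) = -x^3 + 2*x^2 + 4*x at the endpoints):
  F(1) − F(−1) = 5 − (-1) = 6.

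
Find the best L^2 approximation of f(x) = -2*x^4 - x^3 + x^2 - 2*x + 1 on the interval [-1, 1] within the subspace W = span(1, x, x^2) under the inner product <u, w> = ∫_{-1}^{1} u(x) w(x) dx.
g(x) = -5*x^2/7 - 13*x/5 + 41/35

The best approximation g ∈ W is the orthogonal projection of f onto W. Writing g = a_0 + a_1 x + a_2 x^2, the coefficients solve the normal equations G · a = b where
  G_{ij} = <φ_i, φ_j> and b_i = <f, φ_i>, with φ_0 = 1, φ_1 = x, φ_2 = x^2.
G =
  [2, 0, 2/3]
  [0, 2/3, 0]
  [2/3, 0, 2/5],
b = (28/15, -26/15, 52/105).
Solving gives a_0 = 41/35, a_1 = -13/5, a_2 = -5/7, so
  g(x) = -5*x^2/7 - 13*x/5 + 41/35.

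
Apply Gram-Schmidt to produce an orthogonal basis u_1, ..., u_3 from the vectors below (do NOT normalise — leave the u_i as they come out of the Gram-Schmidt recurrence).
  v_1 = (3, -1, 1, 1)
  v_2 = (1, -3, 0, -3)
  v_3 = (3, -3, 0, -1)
Orthogonal basis:
  u_1 = (3, -1, 1, 1)
  u_2 = (1/4, -11/4, -1/4, -13/4)
  u_3 = (6/73, -52/219, -164/219, 58/219)

Apply the Gram-Schmidt recurrence
  u_1 = v_1
  u_i = v_i − Σ_{j<i} ((v_i · u_j) / (u_j · u_j)) · u_j.

Step by step this gives:
  u_1 = (3, -1, 1, 1)
  u_2 = (1/4, -11/4, -1/4, -13/4)
  u_3 = (6/73, -52/219, -164/219, 58/219)

Orthogonality check:
  u_2 · u_1 = 0 (should be 0)
  u_3 · u_1 = 0 (should be 0)
  u_3 · u_2 = 0 (should be 0)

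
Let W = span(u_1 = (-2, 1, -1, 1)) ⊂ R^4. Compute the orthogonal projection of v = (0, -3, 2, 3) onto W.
proj_W(v) = (4/7, -2/7, 2/7, -2/7)

Set up U = [u_1 | ... | u_1] ∈ R^(4×1). The projector onto W = col(U) is P = U (U^T U)^(-1) U^T.
Compute U^T U =
  [7],
and U^T v = (-2).
Solve U^T U · c = U^T v for the coefficients: c = (-2/7). The projection is proj_W(v) = U c.
Check: (v - proj_W(v)) · u_1 = 0  (should be 0).
Result: proj_W(v) = (4/7, -2/7, 2/7, -2/7).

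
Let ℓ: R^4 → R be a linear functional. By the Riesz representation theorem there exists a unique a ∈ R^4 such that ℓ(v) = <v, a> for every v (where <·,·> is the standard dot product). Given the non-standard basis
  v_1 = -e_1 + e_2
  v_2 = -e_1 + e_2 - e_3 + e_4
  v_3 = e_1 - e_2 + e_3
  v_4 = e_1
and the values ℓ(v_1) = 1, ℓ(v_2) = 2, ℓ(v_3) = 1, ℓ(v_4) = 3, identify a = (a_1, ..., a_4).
a = (3, 4, 2, 3)

Write a = (a_1, ..., a_4) in the standard basis. For each basis vector v_i, ℓ(v_i) = <v_i, a> is a linear equation in the a_j's. Collect the n equations into a matrix system V a = ℓ, where row i of V is v_i (expressed in the standard basis). Since V is invertible (lower-triangular with 1s on the diagonal, up to permutation), solve by back-substitution:
  V =
[[-1, 1, 0, 0],
 [-1, 1, -1, 1],
 [1, -1, 1, 0],
 [1, 0, 0, 0]]
  V a = (1, 2, 1, 3)
Solving gives a = (3, 4, 2, 3).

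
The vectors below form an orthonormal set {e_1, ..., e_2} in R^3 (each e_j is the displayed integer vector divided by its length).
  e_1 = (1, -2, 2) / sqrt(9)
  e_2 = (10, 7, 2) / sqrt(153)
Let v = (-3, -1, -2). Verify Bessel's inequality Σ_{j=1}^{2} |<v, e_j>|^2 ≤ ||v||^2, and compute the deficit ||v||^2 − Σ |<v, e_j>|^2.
Σ |<v, e_j>|^2 = 234/17; ||v||^2 = 14; deficit = 4/17

Write each e_j = u_j / sqrt(<u_j, u_j>) where u_j is the displayed integer vector. Then <v, e_j> = <v, u_j> / sqrt(<u_j, u_j>), so |<v, e_j>|^2 = <v, u_j>^2 / <u_j, u_j>.
Coefficients: <v, e_1> = -5/sqrt(9), <v, e_2> = -41/sqrt(153).
Square and sum: Σ |<v, e_j>|^2 = 234/17.
Compute ||v||^2 = v·v = 14.
Deficit = 14 − 234/17 = 4/17 ≥ 0, confirming Bessel's inequality. (The deficit equals ||v − Σ <v,e_j> e_j||^2, the squared distance from v to span{e_j}.)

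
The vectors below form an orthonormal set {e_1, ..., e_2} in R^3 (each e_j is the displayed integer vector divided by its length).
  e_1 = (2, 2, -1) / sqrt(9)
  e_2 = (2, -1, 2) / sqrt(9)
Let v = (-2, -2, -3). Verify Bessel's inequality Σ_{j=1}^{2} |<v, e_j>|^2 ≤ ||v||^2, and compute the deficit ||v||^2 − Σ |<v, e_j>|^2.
Σ |<v, e_j>|^2 = 89/9; ||v||^2 = 17; deficit = 64/9

Write each e_j = u_j / sqrt(<u_j, u_j>) where u_j is the displayed integer vector. Then <v, e_j> = <v, u_j> / sqrt(<u_j, u_j>), so |<v, e_j>|^2 = <v, u_j>^2 / <u_j, u_j>.
Coefficients: <v, e_1> = -5/sqrt(9), <v, e_2> = -8/sqrt(9).
Square and sum: Σ |<v, e_j>|^2 = 89/9.
Compute ||v||^2 = v·v = 17.
Deficit = 17 − 89/9 = 64/9 ≥ 0, confirming Bessel's inequality. (The deficit equals ||v − Σ <v,e_j> e_j||^2, the squared distance from v to span{e_j}.)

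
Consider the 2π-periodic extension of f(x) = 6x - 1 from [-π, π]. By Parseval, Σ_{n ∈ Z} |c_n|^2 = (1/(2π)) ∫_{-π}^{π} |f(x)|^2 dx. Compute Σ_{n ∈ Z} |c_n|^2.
Σ |c_n|^2 = 12π^2 + 1

Expand and integrate term by term over [-π, π]:
  ∫ (6x)^2 dx = 36·(2π^3/3); ∫ 2·6·(-1)·x dx = 0 (odd integrand); ∫ (-1)^2 dx = 1·2π.
So (1/(2π)) ∫_{-π}^{π} (6x - 1)^2 dx = 36π^2/3 + 1 = 12π^2 + 1.
Parseval ⇒ Σ |c_n|^2 = 12π^2 + 1.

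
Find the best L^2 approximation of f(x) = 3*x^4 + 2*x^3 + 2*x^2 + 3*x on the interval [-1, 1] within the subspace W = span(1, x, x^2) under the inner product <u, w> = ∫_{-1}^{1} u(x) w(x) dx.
g(x) = 32*x^2/7 + 21*x/5 - 9/35

The best approximation g ∈ W is the orthogonal projection of f onto W. Writing g = a_0 + a_1 x + a_2 x^2, the coefficients solve the normal equations G · a = b where
  G_{ij} = <φ_i, φ_j> and b_i = <f, φ_i>, with φ_0 = 1, φ_1 = x, φ_2 = x^2.
G =
  [2, 0, 2/3]
  [0, 2/3, 0]
  [2/3, 0, 2/5],
b = (38/15, 14/5, 58/35).
Solving gives a_0 = -9/35, a_1 = 21/5, a_2 = 32/7, so
  g(x) = 32*x^2/7 + 21*x/5 - 9/35.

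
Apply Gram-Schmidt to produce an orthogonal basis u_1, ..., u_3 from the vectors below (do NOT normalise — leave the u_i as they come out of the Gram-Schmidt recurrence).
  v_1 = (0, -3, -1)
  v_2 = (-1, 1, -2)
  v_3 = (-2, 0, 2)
Orthogonal basis:
  u_1 = (0, -3, -1)
  u_2 = (-1, 7/10, -21/10)
  u_3 = (-140/59, -20/59, 60/59)

Apply the Gram-Schmidt recurrence
  u_1 = v_1
  u_i = v_i − Σ_{j<i} ((v_i · u_j) / (u_j · u_j)) · u_j.

Step by step this gives:
  u_1 = (0, -3, -1)
  u_2 = (-1, 7/10, -21/10)
  u_3 = (-140/59, -20/59, 60/59)

Orthogonality check:
  u_2 · u_1 = 0 (should be 0)
  u_3 · u_1 = 0 (should be 0)
  u_3 · u_2 = 0 (should be 0)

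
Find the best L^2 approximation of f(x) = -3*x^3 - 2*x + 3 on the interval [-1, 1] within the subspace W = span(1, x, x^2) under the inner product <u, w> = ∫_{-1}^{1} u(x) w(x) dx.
g(x) = 3 - 19*x/5

The best approximation g ∈ W is the orthogonal projection of f onto W. Writing g = a_0 + a_1 x + a_2 x^2, the coefficients solve the normal equations G · a = b where
  G_{ij} = <φ_i, φ_j> and b_i = <f, φ_i>, with φ_0 = 1, φ_1 = x, φ_2 = x^2.
G =
  [2, 0, 2/3]
  [0, 2/3, 0]
  [2/3, 0, 2/5],
b = (6, -38/15, 2).
Solving gives a_0 = 3, a_1 = -19/5, a_2 = 0, so
  g(x) = 3 - 19*x/5.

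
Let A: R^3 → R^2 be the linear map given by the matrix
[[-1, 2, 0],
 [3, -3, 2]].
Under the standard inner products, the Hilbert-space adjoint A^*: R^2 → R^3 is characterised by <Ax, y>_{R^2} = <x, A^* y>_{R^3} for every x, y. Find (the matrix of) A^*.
A^* = A^T =
[[-1, 3],
 [2, -3],
 [0, 2]]

For real matrices with standard dot products, the defining identity <Ax, y> = <x, A^* y> gives (Ax)^T y = x^T (A^*) y, i.e. x^T A^T y = x^T (A^*) y. Since this holds for all x, y, we must have A^* = A^T. Therefore
A^* =
[[-1, 3],
 [2, -3],
 [0, 2]].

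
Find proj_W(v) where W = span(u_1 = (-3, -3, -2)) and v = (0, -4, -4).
proj_W(v) = (-30/11, -30/11, -20/11)

Set up U = [u_1 | ... | u_1] ∈ R^(3×1). The projector onto W = col(U) is P = U (U^T U)^(-1) U^T.
Compute U^T U =
  [22],
and U^T v = (20).
Solve U^T U · c = U^T v for the coefficients: c = (10/11). The projection is proj_W(v) = U c.
Check: (v - proj_W(v)) · u_1 = 0  (should be 0).
Result: proj_W(v) = (-30/11, -30/11, -20/11).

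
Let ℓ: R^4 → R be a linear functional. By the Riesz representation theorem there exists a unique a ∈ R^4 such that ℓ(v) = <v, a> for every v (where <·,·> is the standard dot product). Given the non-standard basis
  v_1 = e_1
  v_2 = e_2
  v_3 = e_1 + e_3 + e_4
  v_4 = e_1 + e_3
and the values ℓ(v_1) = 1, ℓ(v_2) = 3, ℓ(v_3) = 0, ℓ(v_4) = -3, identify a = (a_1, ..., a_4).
a = (1, 3, -4, 3)

Write a = (a_1, ..., a_4) in the standard basis. For each basis vector v_i, ℓ(v_i) = <v_i, a> is a linear equation in the a_j's. Collect the n equations into a matrix system V a = ℓ, where row i of V is v_i (expressed in the standard basis). Since V is invertible (lower-triangular with 1s on the diagonal, up to permutation), solve by back-substitution:
  V =
[[1, 0, 0, 0],
 [0, 1, 0, 0],
 [1, 0, 1, 1],
 [1, 0, 1, 0]]
  V a = (1, 3, 0, -3)
Solving gives a = (1, 3, -4, 3).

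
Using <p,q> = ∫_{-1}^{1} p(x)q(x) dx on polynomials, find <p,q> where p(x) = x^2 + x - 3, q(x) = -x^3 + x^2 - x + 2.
<p,q> = -40/3

Expand the product: p(x)·q(x) = -x^5 + 3*x^3 - 2*x^2 + 5*x - 6.
∫_{-1}^{1} of each monomial x^k gives [2/(k+1) if k even, 0 if k odd]. Integrating term-by-term (or equivalently evaluating the antiderivative F(x) = -x^6/6 + 3*x^4/4 - 2*x^3/3 + 5*x^2/2 - 6*x at the endpoints):
  F(1) − F(−1) = -43/12 − (39/4) = -40/3.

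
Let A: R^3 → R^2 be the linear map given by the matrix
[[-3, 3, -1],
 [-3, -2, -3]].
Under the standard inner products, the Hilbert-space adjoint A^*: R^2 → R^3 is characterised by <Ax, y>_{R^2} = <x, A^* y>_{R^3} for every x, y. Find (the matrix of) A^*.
A^* = A^T =
[[-3, -3],
 [3, -2],
 [-1, -3]]

For real matrices with standard dot products, the defining identity <Ax, y> = <x, A^* y> gives (Ax)^T y = x^T (A^*) y, i.e. x^T A^T y = x^T (A^*) y. Since this holds for all x, y, we must have A^* = A^T. Therefore
A^* =
[[-3, -3],
 [3, -2],
 [-1, -3]].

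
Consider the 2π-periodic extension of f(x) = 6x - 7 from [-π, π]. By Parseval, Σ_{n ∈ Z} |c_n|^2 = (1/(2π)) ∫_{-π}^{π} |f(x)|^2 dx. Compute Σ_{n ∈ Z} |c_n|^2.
Σ |c_n|^2 = 12π^2 + 49

Expand and integrate term by term over [-π, π]:
  ∫ (6x)^2 dx = 36·(2π^3/3); ∫ 2·6·(-7)·x dx = 0 (odd integrand); ∫ (-7)^2 dx = 49·2π.
So (1/(2π)) ∫_{-π}^{π} (6x - 7)^2 dx = 36π^2/3 + 49 = 12π^2 + 49.
Parseval ⇒ Σ |c_n|^2 = 12π^2 + 49.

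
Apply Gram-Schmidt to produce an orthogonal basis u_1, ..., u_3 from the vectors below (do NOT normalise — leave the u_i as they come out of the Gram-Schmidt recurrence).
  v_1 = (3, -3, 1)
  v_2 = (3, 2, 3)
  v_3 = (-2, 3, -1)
Orthogonal basis:
  u_1 = (3, -3, 1)
  u_2 = (39/19, 56/19, 51/19)
  u_3 = (121/382, 33/191, -165/382)

Apply the Gram-Schmidt recurrence
  u_1 = v_1
  u_i = v_i − Σ_{j<i} ((v_i · u_j) / (u_j · u_j)) · u_j.

Step by step this gives:
  u_1 = (3, -3, 1)
  u_2 = (39/19, 56/19, 51/19)
  u_3 = (121/382, 33/191, -165/382)

Orthogonality check:
  u_2 · u_1 = 0 (should be 0)
  u_3 · u_1 = 0 (should be 0)
  u_3 · u_2 = 0 (should be 0)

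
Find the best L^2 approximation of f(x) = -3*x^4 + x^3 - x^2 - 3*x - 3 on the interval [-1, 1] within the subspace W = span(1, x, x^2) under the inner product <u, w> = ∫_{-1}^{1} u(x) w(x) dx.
g(x) = -25*x^2/7 - 12*x/5 - 96/35

The best approximation g ∈ W is the orthogonal projection of f onto W. Writing g = a_0 + a_1 x + a_2 x^2, the coefficients solve the normal equations G · a = b where
  G_{ij} = <φ_i, φ_j> and b_i = <f, φ_i>, with φ_0 = 1, φ_1 = x, φ_2 = x^2.
G =
  [2, 0, 2/3]
  [0, 2/3, 0]
  [2/3, 0, 2/5],
b = (-118/15, -8/5, -114/35).
Solving gives a_0 = -96/35, a_1 = -12/5, a_2 = -25/7, so
  g(x) = -25*x^2/7 - 12*x/5 - 96/35.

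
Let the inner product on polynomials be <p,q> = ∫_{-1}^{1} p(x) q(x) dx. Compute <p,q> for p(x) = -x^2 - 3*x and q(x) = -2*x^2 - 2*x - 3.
<p,q> = 34/5

Expand the product: p(x)·q(x) = 2*x^4 + 8*x^3 + 9*x^2 + 9*x.
∫_{-1}^{1} of each monomial x^k gives [2/(k+1) if k even, 0 if k odd]. Integrating term-by-term (or equivalently evaluating the antiderivative F(x) = 2*x^5/5 + 2*x^4 + 3*x^3 + 9*x^2/2 at the endpoints):
  F(1) − F(−1) = 99/10 − (31/10) = 34/5.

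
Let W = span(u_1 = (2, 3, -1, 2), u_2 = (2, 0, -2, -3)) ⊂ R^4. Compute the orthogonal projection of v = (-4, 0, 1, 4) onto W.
proj_W(v) = (-413/153, -1/6, 809/306, 577/153)

Set up U = [u_1 | ... | u_2] ∈ R^(4×2). The projector onto W = col(U) is P = U (U^T U)^(-1) U^T.
Compute U^T U =
  [18, 0]
  [0, 17],
and U^T v = (-1, -22).
Solve U^T U · c = U^T v for the coefficients: c = (-1/18, -22/17). The projection is proj_W(v) = U c.
Check: (v - proj_W(v)) · u_1 = 0  (should be 0).
Check: (v - proj_W(v)) · u_2 = 0  (should be 0).
Result: proj_W(v) = (-413/153, -1/6, 809/306, 577/153).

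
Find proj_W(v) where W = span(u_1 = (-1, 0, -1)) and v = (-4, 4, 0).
proj_W(v) = (-2, 0, -2)

Set up U = [u_1 | ... | u_1] ∈ R^(3×1). The projector onto W = col(U) is P = U (U^T U)^(-1) U^T.
Compute U^T U =
  [2],
and U^T v = (4).
Solve U^T U · c = U^T v for the coefficients: c = (2). The projection is proj_W(v) = U c.
Check: (v - proj_W(v)) · u_1 = 0  (should be 0).
Result: proj_W(v) = (-2, 0, -2).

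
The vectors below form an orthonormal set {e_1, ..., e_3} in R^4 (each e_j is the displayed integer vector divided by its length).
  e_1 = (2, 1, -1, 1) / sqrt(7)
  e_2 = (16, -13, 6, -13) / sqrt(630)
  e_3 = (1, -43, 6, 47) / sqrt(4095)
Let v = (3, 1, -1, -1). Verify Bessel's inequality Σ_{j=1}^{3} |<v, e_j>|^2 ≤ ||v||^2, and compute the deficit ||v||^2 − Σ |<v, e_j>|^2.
Σ |<v, e_j>|^2 = 1084/91; ||v||^2 = 12; deficit = 8/91

Write each e_j = u_j / sqrt(<u_j, u_j>) where u_j is the displayed integer vector. Then <v, e_j> = <v, u_j> / sqrt(<u_j, u_j>), so |<v, e_j>|^2 = <v, u_j>^2 / <u_j, u_j>.
Coefficients: <v, e_1> = 7/sqrt(7), <v, e_2> = 42/sqrt(630), <v, e_3> = -93/sqrt(4095).
Square and sum: Σ |<v, e_j>|^2 = 1084/91.
Compute ||v||^2 = v·v = 12.
Deficit = 12 − 1084/91 = 8/91 ≥ 0, confirming Bessel's inequality. (The deficit equals ||v − Σ <v,e_j> e_j||^2, the squared distance from v to span{e_j}.)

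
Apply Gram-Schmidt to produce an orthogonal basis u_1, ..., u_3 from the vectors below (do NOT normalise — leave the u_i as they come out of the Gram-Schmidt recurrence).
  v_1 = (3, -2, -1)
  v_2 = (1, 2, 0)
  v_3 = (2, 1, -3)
Orthogonal basis:
  u_1 = (3, -2, -1)
  u_2 = (17/14, 13/7, -1/14)
  u_3 = (-14/23, 7/23, -56/23)

Apply the Gram-Schmidt recurrence
  u_1 = v_1
  u_i = v_i − Σ_{j<i} ((v_i · u_j) / (u_j · u_j)) · u_j.

Step by step this gives:
  u_1 = (3, -2, -1)
  u_2 = (17/14, 13/7, -1/14)
  u_3 = (-14/23, 7/23, -56/23)

Orthogonality check:
  u_2 · u_1 = 0 (should be 0)
  u_3 · u_1 = 0 (should be 0)
  u_3 · u_2 = 0 (should be 0)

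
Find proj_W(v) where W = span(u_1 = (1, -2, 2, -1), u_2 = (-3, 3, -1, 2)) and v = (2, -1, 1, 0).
proj_W(v) = (74/61, -82/61, 38/61, -52/61)

Set up U = [u_1 | ... | u_2] ∈ R^(4×2). The projector onto W = col(U) is P = U (U^T U)^(-1) U^T.
Compute U^T U =
  [10, -13]
  [-13, 23],
and U^T v = (6, -10).
Solve U^T U · c = U^T v for the coefficients: c = (8/61, -22/61). The projection is proj_W(v) = U c.
Check: (v - proj_W(v)) · u_1 = 0  (should be 0).
Check: (v - proj_W(v)) · u_2 = 0  (should be 0).
Result: proj_W(v) = (74/61, -82/61, 38/61, -52/61).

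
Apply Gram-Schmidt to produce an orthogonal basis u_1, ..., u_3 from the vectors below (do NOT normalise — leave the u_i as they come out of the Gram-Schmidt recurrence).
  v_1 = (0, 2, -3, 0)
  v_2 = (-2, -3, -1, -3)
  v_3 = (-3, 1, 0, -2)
Orthogonal basis:
  u_1 = (0, 2, -3, 0)
  u_2 = (-2, -33/13, -22/13, -3)
  u_3 = (-312/145, 513/290, 171/145, -211/290)

Apply the Gram-Schmidt recurrence
  u_1 = v_1
  u_i = v_i − Σ_{j<i} ((v_i · u_j) / (u_j · u_j)) · u_j.

Step by step this gives:
  u_1 = (0, 2, -3, 0)
  u_2 = (-2, -33/13, -22/13, -3)
  u_3 = (-312/145, 513/290, 171/145, -211/290)

Orthogonality check:
  u_2 · u_1 = 0 (should be 0)
  u_3 · u_1 = 0 (should be 0)
  u_3 · u_2 = 0 (should be 0)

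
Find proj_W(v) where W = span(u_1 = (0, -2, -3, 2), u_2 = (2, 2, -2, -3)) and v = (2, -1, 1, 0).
proj_W(v) = (-8/341, 34/341, 71/341, -30/341)

Set up U = [u_1 | ... | u_2] ∈ R^(4×2). The projector onto W = col(U) is P = U (U^T U)^(-1) U^T.
Compute U^T U =
  [17, -4]
  [-4, 21],
and U^T v = (-1, 0).
Solve U^T U · c = U^T v for the coefficients: c = (-21/341, -4/341). The projection is proj_W(v) = U c.
Check: (v - proj_W(v)) · u_1 = 0  (should be 0).
Check: (v - proj_W(v)) · u_2 = 0  (should be 0).
Result: proj_W(v) = (-8/341, 34/341, 71/341, -30/341).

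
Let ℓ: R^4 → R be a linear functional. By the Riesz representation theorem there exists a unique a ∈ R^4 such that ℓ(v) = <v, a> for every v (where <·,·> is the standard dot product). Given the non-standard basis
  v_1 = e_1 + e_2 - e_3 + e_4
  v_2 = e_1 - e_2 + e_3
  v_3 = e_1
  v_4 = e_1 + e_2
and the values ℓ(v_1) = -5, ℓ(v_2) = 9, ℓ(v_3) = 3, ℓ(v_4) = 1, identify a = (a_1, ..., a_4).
a = (3, -2, 4, -2)

Write a = (a_1, ..., a_4) in the standard basis. For each basis vector v_i, ℓ(v_i) = <v_i, a> is a linear equation in the a_j's. Collect the n equations into a matrix system V a = ℓ, where row i of V is v_i (expressed in the standard basis). Since V is invertible (lower-triangular with 1s on the diagonal, up to permutation), solve by back-substitution:
  V =
[[1, 1, -1, 1],
 [1, -1, 1, 0],
 [1, 0, 0, 0],
 [1, 1, 0, 0]]
  V a = (-5, 9, 3, 1)
Solving gives a = (3, -2, 4, -2).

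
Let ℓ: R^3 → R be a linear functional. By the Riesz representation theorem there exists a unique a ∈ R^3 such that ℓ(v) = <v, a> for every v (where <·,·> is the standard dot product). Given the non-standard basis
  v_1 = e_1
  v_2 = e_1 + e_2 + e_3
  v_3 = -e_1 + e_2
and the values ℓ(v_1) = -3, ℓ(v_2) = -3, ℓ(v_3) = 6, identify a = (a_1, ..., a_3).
a = (-3, 3, -3)

Write a = (a_1, ..., a_3) in the standard basis. For each basis vector v_i, ℓ(v_i) = <v_i, a> is a linear equation in the a_j's. Collect the n equations into a matrix system V a = ℓ, where row i of V is v_i (expressed in the standard basis). Since V is invertible (lower-triangular with 1s on the diagonal, up to permutation), solve by back-substitution:
  V =
[[1, 0, 0],
 [1, 1, 1],
 [-1, 1, 0]]
  V a = (-3, -3, 6)
Solving gives a = (-3, 3, -3).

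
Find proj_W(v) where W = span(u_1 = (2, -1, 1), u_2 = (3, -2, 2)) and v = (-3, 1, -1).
proj_W(v) = (-3, 1, -1)

Set up U = [u_1 | ... | u_2] ∈ R^(3×2). The projector onto W = col(U) is P = U (U^T U)^(-1) U^T.
Compute U^T U =
  [6, 10]
  [10, 17],
and U^T v = (-8, -13).
Solve U^T U · c = U^T v for the coefficients: c = (-3, 1). The projection is proj_W(v) = U c.
Check: (v - proj_W(v)) · u_1 = 0  (should be 0).
Check: (v - proj_W(v)) · u_2 = 0  (should be 0).
Result: proj_W(v) = (-3, 1, -1).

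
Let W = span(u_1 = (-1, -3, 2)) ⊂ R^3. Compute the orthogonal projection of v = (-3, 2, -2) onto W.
proj_W(v) = (1/2, 3/2, -1)

Set up U = [u_1 | ... | u_1] ∈ R^(3×1). The projector onto W = col(U) is P = U (U^T U)^(-1) U^T.
Compute U^T U =
  [14],
and U^T v = (-7).
Solve U^T U · c = U^T v for the coefficients: c = (-1/2). The projection is proj_W(v) = U c.
Check: (v - proj_W(v)) · u_1 = 0  (should be 0).
Result: proj_W(v) = (1/2, 3/2, -1).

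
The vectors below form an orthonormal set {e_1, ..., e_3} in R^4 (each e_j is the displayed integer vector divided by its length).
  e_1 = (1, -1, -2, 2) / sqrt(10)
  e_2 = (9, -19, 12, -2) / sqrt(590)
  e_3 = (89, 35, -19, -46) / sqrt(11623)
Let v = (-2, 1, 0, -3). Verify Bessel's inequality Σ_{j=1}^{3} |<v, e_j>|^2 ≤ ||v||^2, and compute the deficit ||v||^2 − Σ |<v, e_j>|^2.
Σ |<v, e_j>|^2 = 1917/197; ||v||^2 = 14; deficit = 841/197

Write each e_j = u_j / sqrt(<u_j, u_j>) where u_j is the displayed integer vector. Then <v, e_j> = <v, u_j> / sqrt(<u_j, u_j>), so |<v, e_j>|^2 = <v, u_j>^2 / <u_j, u_j>.
Coefficients: <v, e_1> = -9/sqrt(10), <v, e_2> = -31/sqrt(590), <v, e_3> = -5/sqrt(11623).
Square and sum: Σ |<v, e_j>|^2 = 1917/197.
Compute ||v||^2 = v·v = 14.
Deficit = 14 − 1917/197 = 841/197 ≥ 0, confirming Bessel's inequality. (The deficit equals ||v − Σ <v,e_j> e_j||^2, the squared distance from v to span{e_j}.)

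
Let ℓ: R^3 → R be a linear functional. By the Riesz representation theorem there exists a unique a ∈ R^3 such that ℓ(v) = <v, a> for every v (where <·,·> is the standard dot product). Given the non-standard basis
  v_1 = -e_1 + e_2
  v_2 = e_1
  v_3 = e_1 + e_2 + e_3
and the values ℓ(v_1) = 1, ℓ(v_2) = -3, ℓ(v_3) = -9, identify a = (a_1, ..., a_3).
a = (-3, -2, -4)

Write a = (a_1, ..., a_3) in the standard basis. For each basis vector v_i, ℓ(v_i) = <v_i, a> is a linear equation in the a_j's. Collect the n equations into a matrix system V a = ℓ, where row i of V is v_i (expressed in the standard basis). Since V is invertible (lower-triangular with 1s on the diagonal, up to permutation), solve by back-substitution:
  V =
[[-1, 1, 0],
 [1, 0, 0],
 [1, 1, 1]]
  V a = (1, -3, -9)
Solving gives a = (-3, -2, -4).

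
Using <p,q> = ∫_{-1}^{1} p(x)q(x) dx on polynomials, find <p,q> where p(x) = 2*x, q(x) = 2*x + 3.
<p,q> = 8/3

Expand the product: p(x)·q(x) = 4*x^2 + 6*x.
∫_{-1}^{1} of each monomial x^k gives [2/(k+1) if k even, 0 if k odd]. Integrating term-by-term (or equivalently evaluating the antiderivative F(x) = 4*x^3/3 + 3*x^2 at the endpoints):
  F(1) − F(−1) = 13/3 − (5/3) = 8/3.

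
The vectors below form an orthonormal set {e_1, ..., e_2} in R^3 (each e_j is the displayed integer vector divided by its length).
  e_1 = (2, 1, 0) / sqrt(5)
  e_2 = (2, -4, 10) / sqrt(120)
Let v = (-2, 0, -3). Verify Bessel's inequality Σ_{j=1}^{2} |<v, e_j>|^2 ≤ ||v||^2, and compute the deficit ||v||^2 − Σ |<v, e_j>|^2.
Σ |<v, e_j>|^2 = 77/6; ||v||^2 = 13; deficit = 1/6

Write each e_j = u_j / sqrt(<u_j, u_j>) where u_j is the displayed integer vector. Then <v, e_j> = <v, u_j> / sqrt(<u_j, u_j>), so |<v, e_j>|^2 = <v, u_j>^2 / <u_j, u_j>.
Coefficients: <v, e_1> = -4/sqrt(5), <v, e_2> = -34/sqrt(120).
Square and sum: Σ |<v, e_j>|^2 = 77/6.
Compute ||v||^2 = v·v = 13.
Deficit = 13 − 77/6 = 1/6 ≥ 0, confirming Bessel's inequality. (The deficit equals ||v − Σ <v,e_j> e_j||^2, the squared distance from v to span{e_j}.)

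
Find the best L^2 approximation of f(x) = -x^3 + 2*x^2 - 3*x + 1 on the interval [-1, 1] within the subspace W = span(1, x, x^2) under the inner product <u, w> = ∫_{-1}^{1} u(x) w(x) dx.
g(x) = 2*x^2 - 18*x/5 + 1

The best approximation g ∈ W is the orthogonal projection of f onto W. Writing g = a_0 + a_1 x + a_2 x^2, the coefficients solve the normal equations G · a = b where
  G_{ij} = <φ_i, φ_j> and b_i = <f, φ_i>, with φ_0 = 1, φ_1 = x, φ_2 = x^2.
G =
  [2, 0, 2/3]
  [0, 2/3, 0]
  [2/3, 0, 2/5],
b = (10/3, -12/5, 22/15).
Solving gives a_0 = 1, a_1 = -18/5, a_2 = 2, so
  g(x) = 2*x^2 - 18*x/5 + 1.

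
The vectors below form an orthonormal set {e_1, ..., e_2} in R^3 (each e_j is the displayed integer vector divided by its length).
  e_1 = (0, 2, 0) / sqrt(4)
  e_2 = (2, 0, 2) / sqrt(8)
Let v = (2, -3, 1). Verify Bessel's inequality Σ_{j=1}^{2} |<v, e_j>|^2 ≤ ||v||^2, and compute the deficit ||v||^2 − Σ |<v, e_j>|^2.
Σ |<v, e_j>|^2 = 27/2; ||v||^2 = 14; deficit = 1/2

Write each e_j = u_j / sqrt(<u_j, u_j>) where u_j is the displayed integer vector. Then <v, e_j> = <v, u_j> / sqrt(<u_j, u_j>), so |<v, e_j>|^2 = <v, u_j>^2 / <u_j, u_j>.
Coefficients: <v, e_1> = -6/sqrt(4), <v, e_2> = 6/sqrt(8).
Square and sum: Σ |<v, e_j>|^2 = 27/2.
Compute ||v||^2 = v·v = 14.
Deficit = 14 − 27/2 = 1/2 ≥ 0, confirming Bessel's inequality. (The deficit equals ||v − Σ <v,e_j> e_j||^2, the squared distance from v to span{e_j}.)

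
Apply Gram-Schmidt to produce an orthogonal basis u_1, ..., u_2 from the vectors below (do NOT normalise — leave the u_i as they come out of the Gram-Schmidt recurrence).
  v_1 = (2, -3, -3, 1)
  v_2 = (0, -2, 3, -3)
Orthogonal basis:
  u_1 = (2, -3, -3, 1)
  u_2 = (12/23, -64/23, 51/23, -63/23)

Apply the Gram-Schmidt recurrence
  u_1 = v_1
  u_i = v_i − Σ_{j<i} ((v_i · u_j) / (u_j · u_j)) · u_j.

Step by step this gives:
  u_1 = (2, -3, -3, 1)
  u_2 = (12/23, -64/23, 51/23, -63/23)

Orthogonality check:
  u_2 · u_1 = 0 (should be 0)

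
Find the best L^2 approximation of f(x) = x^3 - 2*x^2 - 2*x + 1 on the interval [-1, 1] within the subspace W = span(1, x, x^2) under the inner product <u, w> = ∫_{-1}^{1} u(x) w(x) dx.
g(x) = -2*x^2 - 7*x/5 + 1

The best approximation g ∈ W is the orthogonal projection of f onto W. Writing g = a_0 + a_1 x + a_2 x^2, the coefficients solve the normal equations G · a = b where
  G_{ij} = <φ_i, φ_j> and b_i = <f, φ_i>, with φ_0 = 1, φ_1 = x, φ_2 = x^2.
G =
  [2, 0, 2/3]
  [0, 2/3, 0]
  [2/3, 0, 2/5],
b = (2/3, -14/15, -2/15).
Solving gives a_0 = 1, a_1 = -7/5, a_2 = -2, so
  g(x) = -2*x^2 - 7*x/5 + 1.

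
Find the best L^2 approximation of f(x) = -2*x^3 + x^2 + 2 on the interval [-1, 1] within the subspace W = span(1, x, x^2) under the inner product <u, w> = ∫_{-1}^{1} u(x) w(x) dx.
g(x) = x^2 - 6*x/5 + 2

The best approximation g ∈ W is the orthogonal projection of f onto W. Writing g = a_0 + a_1 x + a_2 x^2, the coefficients solve the normal equations G · a = b where
  G_{ij} = <φ_i, φ_j> and b_i = <f, φ_i>, with φ_0 = 1, φ_1 = x, φ_2 = x^2.
G =
  [2, 0, 2/3]
  [0, 2/3, 0]
  [2/3, 0, 2/5],
b = (14/3, -4/5, 26/15).
Solving gives a_0 = 2, a_1 = -6/5, a_2 = 1, so
  g(x) = x^2 - 6*x/5 + 2.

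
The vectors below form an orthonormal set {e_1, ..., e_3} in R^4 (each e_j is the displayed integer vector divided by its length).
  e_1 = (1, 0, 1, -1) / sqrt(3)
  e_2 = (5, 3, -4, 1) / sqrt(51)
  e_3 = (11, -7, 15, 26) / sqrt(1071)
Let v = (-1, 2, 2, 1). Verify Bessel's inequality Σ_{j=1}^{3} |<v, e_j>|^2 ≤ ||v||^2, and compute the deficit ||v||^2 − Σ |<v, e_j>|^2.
Σ |<v, e_j>|^2 = 101/63; ||v||^2 = 10; deficit = 529/63

Write each e_j = u_j / sqrt(<u_j, u_j>) where u_j is the displayed integer vector. Then <v, e_j> = <v, u_j> / sqrt(<u_j, u_j>), so |<v, e_j>|^2 = <v, u_j>^2 / <u_j, u_j>.
Coefficients: <v, e_1> = 0/sqrt(3), <v, e_2> = -6/sqrt(51), <v, e_3> = 31/sqrt(1071).
Square and sum: Σ |<v, e_j>|^2 = 101/63.
Compute ||v||^2 = v·v = 10.
Deficit = 10 − 101/63 = 529/63 ≥ 0, confirming Bessel's inequality. (The deficit equals ||v − Σ <v,e_j> e_j||^2, the squared distance from v to span{e_j}.)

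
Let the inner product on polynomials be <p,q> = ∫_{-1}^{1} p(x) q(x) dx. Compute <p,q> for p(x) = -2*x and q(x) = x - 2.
<p,q> = -4/3

Expand the product: p(x)·q(x) = -2*x^2 + 4*x.
∫_{-1}^{1} of each monomial x^k gives [2/(k+1) if k even, 0 if k odd]. Integrating term-by-term (or equivalently evaluating the antiderivative F(x) = -2*x^3/3 + 2*x^2 at the endpoints):
  F(1) − F(−1) = 4/3 − (8/3) = -4/3.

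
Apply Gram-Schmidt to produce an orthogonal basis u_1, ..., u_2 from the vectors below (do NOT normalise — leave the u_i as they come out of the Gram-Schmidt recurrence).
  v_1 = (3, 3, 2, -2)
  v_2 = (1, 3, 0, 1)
Orthogonal basis:
  u_1 = (3, 3, 2, -2)
  u_2 = (-2/13, 24/13, -10/13, 23/13)

Apply the Gram-Schmidt recurrence
  u_1 = v_1
  u_i = v_i − Σ_{j<i} ((v_i · u_j) / (u_j · u_j)) · u_j.

Step by step this gives:
  u_1 = (3, 3, 2, -2)
  u_2 = (-2/13, 24/13, -10/13, 23/13)

Orthogonality check:
  u_2 · u_1 = 0 (should be 0)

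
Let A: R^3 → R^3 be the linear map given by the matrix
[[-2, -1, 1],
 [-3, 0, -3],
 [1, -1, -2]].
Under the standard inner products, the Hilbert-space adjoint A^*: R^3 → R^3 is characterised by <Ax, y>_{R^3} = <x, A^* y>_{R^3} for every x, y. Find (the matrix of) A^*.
A^* = A^T =
[[-2, -3, 1],
 [-1, 0, -1],
 [1, -3, -2]]

For real matrices with standard dot products, the defining identity <Ax, y> = <x, A^* y> gives (Ax)^T y = x^T (A^*) y, i.e. x^T A^T y = x^T (A^*) y. Since this holds for all x, y, we must have A^* = A^T. Therefore
A^* =
[[-2, -3, 1],
 [-1, 0, -1],
 [1, -3, -2]].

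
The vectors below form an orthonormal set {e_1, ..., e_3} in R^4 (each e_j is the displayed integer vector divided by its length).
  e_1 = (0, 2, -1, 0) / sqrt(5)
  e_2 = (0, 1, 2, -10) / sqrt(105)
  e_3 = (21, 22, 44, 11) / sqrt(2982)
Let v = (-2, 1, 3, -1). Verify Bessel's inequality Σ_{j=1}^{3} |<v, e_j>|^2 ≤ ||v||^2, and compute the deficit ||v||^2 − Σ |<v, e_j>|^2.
Σ |<v, e_j>|^2 = 905/142; ||v||^2 = 15; deficit = 1225/142

Write each e_j = u_j / sqrt(<u_j, u_j>) where u_j is the displayed integer vector. Then <v, e_j> = <v, u_j> / sqrt(<u_j, u_j>), so |<v, e_j>|^2 = <v, u_j>^2 / <u_j, u_j>.
Coefficients: <v, e_1> = -1/sqrt(5), <v, e_2> = 17/sqrt(105), <v, e_3> = 101/sqrt(2982).
Square and sum: Σ |<v, e_j>|^2 = 905/142.
Compute ||v||^2 = v·v = 15.
Deficit = 15 − 905/142 = 1225/142 ≥ 0, confirming Bessel's inequality. (The deficit equals ||v − Σ <v,e_j> e_j||^2, the squared distance from v to span{e_j}.)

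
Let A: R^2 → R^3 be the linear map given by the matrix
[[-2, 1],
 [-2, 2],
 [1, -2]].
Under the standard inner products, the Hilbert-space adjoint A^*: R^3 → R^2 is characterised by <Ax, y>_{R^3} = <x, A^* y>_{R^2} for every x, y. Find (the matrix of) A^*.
A^* = A^T =
[[-2, -2, 1],
 [1, 2, -2]]

For real matrices with standard dot products, the defining identity <Ax, y> = <x, A^* y> gives (Ax)^T y = x^T (A^*) y, i.e. x^T A^T y = x^T (A^*) y. Since this holds for all x, y, we must have A^* = A^T. Therefore
A^* =
[[-2, -2, 1],
 [1, 2, -2]].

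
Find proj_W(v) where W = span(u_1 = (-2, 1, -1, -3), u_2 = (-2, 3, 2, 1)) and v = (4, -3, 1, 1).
proj_W(v) = (422/133, -391/133, -59/133, 39/19)

Set up U = [u_1 | ... | u_2] ∈ R^(4×2). The projector onto W = col(U) is P = U (U^T U)^(-1) U^T.
Compute U^T U =
  [15, 2]
  [2, 18],
and U^T v = (-15, -14).
Solve U^T U · c = U^T v for the coefficients: c = (-121/133, -90/133). The projection is proj_W(v) = U c.
Check: (v - proj_W(v)) · u_1 = 0  (should be 0).
Check: (v - proj_W(v)) · u_2 = 0  (should be 0).
Result: proj_W(v) = (422/133, -391/133, -59/133, 39/19).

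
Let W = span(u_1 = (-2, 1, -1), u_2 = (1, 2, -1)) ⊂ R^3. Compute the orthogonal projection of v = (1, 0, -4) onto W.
proj_W(v) = (2/5, 9/5, -1)

Set up U = [u_1 | ... | u_2] ∈ R^(3×2). The projector onto W = col(U) is P = U (U^T U)^(-1) U^T.
Compute U^T U =
  [6, 1]
  [1, 6],
and U^T v = (2, 5).
Solve U^T U · c = U^T v for the coefficients: c = (1/5, 4/5). The projection is proj_W(v) = U c.
Check: (v - proj_W(v)) · u_1 = 0  (should be 0).
Check: (v - proj_W(v)) · u_2 = 0  (should be 0).
Result: proj_W(v) = (2/5, 9/5, -1).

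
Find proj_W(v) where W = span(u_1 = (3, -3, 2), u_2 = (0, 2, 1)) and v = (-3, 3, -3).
proj_W(v) = (-162/47, 132/47, -123/47)

Set up U = [u_1 | ... | u_2] ∈ R^(3×2). The projector onto W = col(U) is P = U (U^T U)^(-1) U^T.
Compute U^T U =
  [22, -4]
  [-4, 5],
and U^T v = (-24, 3).
Solve U^T U · c = U^T v for the coefficients: c = (-54/47, -15/47). The projection is proj_W(v) = U c.
Check: (v - proj_W(v)) · u_1 = 0  (should be 0).
Check: (v - proj_W(v)) · u_2 = 0  (should be 0).
Result: proj_W(v) = (-162/47, 132/47, -123/47).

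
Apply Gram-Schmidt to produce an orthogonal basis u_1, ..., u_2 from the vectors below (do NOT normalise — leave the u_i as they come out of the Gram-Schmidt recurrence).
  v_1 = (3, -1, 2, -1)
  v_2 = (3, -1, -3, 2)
Orthogonal basis:
  u_1 = (3, -1, 2, -1)
  u_2 = (13/5, -13/15, -49/15, 32/15)

Apply the Gram-Schmidt recurrence
  u_1 = v_1
  u_i = v_i − Σ_{j<i} ((v_i · u_j) / (u_j · u_j)) · u_j.

Step by step this gives:
  u_1 = (3, -1, 2, -1)
  u_2 = (13/5, -13/15, -49/15, 32/15)

Orthogonality check:
  u_2 · u_1 = 0 (should be 0)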